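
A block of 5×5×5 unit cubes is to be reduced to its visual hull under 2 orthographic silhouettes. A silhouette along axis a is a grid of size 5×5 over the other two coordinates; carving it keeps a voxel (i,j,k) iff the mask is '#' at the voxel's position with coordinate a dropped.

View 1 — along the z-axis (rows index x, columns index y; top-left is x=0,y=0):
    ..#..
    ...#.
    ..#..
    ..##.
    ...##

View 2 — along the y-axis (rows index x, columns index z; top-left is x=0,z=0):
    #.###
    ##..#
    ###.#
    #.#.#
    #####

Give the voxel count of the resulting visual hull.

remaining voxels: 27

start: 5×5×5 = 125 voxels
[1] z-view keeps 7 columns → grid now 35
[2] y-view keeps 19 columns → grid now 27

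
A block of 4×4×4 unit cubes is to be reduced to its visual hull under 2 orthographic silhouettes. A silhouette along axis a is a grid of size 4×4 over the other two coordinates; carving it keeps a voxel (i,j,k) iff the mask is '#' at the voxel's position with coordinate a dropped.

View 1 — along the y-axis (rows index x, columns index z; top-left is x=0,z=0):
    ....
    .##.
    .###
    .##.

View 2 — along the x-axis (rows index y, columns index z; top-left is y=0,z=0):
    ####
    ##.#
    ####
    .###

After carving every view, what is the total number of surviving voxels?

remaining voxels: 25

full grid |V| = 64
[1] y-view keeps 7 columns → grid now 28
[2] x-view keeps 14 columns → grid now 25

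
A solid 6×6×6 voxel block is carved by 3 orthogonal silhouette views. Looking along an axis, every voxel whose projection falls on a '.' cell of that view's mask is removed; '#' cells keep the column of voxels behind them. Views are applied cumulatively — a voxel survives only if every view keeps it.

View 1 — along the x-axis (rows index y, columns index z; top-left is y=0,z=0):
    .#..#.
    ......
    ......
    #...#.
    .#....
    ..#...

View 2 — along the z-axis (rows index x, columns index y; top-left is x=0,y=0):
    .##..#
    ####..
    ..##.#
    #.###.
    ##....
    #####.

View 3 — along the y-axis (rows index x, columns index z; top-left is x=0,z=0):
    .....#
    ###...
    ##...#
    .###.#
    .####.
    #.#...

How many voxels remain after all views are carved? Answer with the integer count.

voxel count = 8

full grid |V| = 216
V1 x: intersect with YZ mask (6 set) -- 36 left
V2 z: intersect with XY mask (21 set) -- 20 left
V3 y: intersect with XZ mask (17 set) -- 8 left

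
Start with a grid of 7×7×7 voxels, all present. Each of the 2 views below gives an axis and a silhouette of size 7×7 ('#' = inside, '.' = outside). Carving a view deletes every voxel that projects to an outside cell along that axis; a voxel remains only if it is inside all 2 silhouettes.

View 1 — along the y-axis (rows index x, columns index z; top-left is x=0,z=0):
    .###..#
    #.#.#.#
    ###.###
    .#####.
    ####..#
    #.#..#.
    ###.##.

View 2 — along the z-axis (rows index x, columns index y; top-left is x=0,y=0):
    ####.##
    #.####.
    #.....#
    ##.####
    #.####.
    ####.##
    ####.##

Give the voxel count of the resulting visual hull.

voxel count = 159

full grid |V| = 343
after view 1 [y-axis, 32 of 49 cells solid] → remaining = 224
after view 2 [z-axis, 36 of 49 cells solid] → remaining = 159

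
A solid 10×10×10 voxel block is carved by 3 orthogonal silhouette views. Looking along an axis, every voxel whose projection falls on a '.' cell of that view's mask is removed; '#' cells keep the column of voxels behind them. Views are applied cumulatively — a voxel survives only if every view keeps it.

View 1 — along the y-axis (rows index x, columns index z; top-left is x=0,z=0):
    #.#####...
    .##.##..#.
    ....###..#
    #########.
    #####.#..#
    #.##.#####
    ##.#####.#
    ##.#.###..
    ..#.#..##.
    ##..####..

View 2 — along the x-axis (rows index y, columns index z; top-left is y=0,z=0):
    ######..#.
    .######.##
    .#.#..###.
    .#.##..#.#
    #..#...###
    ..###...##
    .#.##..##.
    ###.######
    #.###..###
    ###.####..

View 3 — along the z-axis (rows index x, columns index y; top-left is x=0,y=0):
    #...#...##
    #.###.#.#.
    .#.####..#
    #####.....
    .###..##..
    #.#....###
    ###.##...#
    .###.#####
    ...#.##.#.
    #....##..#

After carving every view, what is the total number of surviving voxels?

start: 10×10×10 = 1000 voxels
carve view 1 (along y, XZ-mask fill 63/100): 630 voxels remain
carve view 2 (along x, YZ-mask fill 63/100): 387 voxels remain
carve view 3 (along z, XY-mask fill 53/100): 203 voxels remain

|visual hull| = 203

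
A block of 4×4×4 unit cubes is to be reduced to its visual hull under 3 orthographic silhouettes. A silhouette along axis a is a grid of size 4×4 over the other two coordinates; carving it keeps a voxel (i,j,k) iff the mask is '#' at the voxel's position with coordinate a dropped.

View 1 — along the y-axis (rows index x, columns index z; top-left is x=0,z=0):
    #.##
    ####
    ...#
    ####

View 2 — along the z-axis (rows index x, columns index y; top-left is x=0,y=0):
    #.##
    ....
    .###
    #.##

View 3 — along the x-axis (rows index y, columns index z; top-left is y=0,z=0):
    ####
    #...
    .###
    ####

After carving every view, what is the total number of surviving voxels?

remaining voxels: 21

initial block: 4^3 = 64
V1 y: intersect with XZ mask (12 set) -- 48 left
V2 z: intersect with XY mask (9 set) -- 24 left
V3 x: intersect with YZ mask (12 set) -- 21 left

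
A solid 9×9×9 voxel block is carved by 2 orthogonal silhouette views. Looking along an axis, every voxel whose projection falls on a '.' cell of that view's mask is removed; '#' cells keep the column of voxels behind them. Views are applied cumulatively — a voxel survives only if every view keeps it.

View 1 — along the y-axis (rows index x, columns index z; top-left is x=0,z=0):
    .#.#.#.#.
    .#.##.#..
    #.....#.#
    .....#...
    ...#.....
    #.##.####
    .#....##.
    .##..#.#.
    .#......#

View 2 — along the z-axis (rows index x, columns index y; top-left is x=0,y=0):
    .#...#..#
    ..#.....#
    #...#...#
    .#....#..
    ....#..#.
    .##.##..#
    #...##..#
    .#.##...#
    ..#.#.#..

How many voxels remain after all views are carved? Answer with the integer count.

before carving: 729 voxels (9×9×9)
carve view 1 (along y, XZ-mask fill 29/81): 261 voxels remain
carve view 2 (along z, XY-mask fill 28/81): 102 voxels remain

102 voxels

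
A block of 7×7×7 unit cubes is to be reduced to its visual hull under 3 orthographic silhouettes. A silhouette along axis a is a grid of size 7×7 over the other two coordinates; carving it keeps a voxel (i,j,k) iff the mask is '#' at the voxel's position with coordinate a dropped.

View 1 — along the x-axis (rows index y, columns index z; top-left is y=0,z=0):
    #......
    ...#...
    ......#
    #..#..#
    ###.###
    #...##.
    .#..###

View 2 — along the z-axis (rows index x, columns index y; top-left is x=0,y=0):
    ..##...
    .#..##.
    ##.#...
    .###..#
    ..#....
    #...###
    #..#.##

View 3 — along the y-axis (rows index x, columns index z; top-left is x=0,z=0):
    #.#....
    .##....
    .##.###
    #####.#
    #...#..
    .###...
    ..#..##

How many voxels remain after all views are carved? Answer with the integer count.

voxel count = 19

before carving: 343 voxels (7×7×7)
step 1: project along x, AND mask (19/49) → |grid| = 133
step 2: project along z, AND mask (21/49) → |grid| = 54
step 3: project along y, AND mask (23/49) → |grid| = 19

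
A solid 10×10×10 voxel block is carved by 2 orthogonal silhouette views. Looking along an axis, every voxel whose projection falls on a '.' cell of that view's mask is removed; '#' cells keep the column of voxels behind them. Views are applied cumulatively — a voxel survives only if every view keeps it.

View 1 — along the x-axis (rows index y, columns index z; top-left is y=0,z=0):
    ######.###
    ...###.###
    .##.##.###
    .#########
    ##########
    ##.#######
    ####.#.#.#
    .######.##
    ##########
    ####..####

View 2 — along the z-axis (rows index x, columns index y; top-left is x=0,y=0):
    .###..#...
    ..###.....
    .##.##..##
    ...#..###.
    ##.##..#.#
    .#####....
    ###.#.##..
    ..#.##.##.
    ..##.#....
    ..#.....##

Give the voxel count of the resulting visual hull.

voxel count = 371

full grid |V| = 1000
step 1: project along x, AND mask (83/100) → |grid| = 830
step 2: project along z, AND mask (45/100) → |grid| = 371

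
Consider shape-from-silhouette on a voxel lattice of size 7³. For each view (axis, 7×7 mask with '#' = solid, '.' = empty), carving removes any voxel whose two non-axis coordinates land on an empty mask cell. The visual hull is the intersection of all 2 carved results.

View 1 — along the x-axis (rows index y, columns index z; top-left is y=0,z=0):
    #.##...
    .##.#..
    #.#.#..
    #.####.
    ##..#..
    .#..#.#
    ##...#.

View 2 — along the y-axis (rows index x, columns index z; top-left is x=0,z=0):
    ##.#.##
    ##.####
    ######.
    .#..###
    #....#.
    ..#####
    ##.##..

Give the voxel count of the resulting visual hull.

voxel count = 104

start: 7×7×7 = 343 voxels
step 1: project along x, AND mask (23/49) → |grid| = 161
step 2: project along y, AND mask (32/49) → |grid| = 104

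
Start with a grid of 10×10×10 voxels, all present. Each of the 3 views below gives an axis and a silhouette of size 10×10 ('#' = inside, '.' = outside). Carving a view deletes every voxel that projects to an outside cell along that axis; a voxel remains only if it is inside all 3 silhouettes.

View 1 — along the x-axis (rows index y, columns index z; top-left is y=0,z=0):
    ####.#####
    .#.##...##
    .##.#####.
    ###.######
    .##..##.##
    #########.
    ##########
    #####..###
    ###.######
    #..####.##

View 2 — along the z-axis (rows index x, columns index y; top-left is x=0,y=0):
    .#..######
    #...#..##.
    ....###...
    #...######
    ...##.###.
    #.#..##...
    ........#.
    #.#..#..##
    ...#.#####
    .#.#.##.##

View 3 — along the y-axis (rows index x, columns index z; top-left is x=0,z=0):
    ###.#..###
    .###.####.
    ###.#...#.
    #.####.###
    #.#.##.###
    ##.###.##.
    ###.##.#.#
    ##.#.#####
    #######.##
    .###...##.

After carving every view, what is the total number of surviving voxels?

voxel count = 287

start: 10×10×10 = 1000 voxels
V1 x: intersect with YZ mask (79 set) -- 790 left
V2 z: intersect with XY mask (48 set) -- 397 left
V3 y: intersect with XZ mask (70 set) -- 287 left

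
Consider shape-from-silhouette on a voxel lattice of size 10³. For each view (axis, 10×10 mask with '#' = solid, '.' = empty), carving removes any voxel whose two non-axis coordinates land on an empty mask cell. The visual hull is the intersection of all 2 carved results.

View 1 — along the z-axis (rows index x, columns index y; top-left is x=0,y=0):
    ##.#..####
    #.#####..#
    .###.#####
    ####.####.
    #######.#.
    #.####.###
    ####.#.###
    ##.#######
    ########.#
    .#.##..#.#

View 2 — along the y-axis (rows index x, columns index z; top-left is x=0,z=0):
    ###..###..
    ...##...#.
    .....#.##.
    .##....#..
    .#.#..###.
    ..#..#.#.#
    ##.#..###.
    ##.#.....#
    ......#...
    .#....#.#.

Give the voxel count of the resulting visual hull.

full grid |V| = 1000
[1] z-view keeps 77 columns → grid now 770
[2] y-view keeps 38 columns → grid now 291

voxel count = 291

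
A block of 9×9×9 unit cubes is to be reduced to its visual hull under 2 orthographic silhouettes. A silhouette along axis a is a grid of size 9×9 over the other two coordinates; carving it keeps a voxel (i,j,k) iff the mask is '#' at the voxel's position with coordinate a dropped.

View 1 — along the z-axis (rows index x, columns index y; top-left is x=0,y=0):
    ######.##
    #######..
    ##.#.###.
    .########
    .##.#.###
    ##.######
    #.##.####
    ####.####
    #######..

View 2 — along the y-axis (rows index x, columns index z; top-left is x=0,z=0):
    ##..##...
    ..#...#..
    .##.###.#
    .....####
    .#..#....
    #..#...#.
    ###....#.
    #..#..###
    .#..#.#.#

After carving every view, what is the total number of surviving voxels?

246 voxels

full grid |V| = 729
after view 1 [z-axis, 65 of 81 cells solid] → remaining = 585
after view 2 [y-axis, 34 of 81 cells solid] → remaining = 246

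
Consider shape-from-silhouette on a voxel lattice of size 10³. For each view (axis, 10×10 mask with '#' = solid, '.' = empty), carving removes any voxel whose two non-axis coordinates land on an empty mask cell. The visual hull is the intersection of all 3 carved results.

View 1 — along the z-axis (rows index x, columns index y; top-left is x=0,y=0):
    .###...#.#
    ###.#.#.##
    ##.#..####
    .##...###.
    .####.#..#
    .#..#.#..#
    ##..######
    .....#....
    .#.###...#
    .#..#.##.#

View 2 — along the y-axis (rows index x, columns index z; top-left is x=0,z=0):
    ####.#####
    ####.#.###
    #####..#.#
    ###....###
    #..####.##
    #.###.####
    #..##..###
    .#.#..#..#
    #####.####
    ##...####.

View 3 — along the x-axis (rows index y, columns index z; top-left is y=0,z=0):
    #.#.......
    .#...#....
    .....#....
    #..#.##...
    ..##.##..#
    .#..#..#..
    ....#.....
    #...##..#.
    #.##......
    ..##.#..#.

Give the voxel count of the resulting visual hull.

|visual hull| = 107

start: 10×10×10 = 1000 voxels
after view 1 [z-axis, 53 of 100 cells solid] → remaining = 530
after view 2 [y-axis, 70 of 100 cells solid] → remaining = 381
after view 3 [x-axis, 29 of 100 cells solid] → remaining = 107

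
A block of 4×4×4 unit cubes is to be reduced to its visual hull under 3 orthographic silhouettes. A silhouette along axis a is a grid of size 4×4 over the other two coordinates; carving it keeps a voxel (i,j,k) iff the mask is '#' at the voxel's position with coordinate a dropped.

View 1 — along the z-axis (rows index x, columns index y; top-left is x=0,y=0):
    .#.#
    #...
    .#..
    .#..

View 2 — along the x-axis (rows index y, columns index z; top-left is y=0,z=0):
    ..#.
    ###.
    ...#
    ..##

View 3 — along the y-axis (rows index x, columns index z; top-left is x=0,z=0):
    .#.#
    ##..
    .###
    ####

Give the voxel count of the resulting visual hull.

remaining voxels: 7

initial block: 4^3 = 64
carve view 1 (along z, XY-mask fill 5/16): 20 voxels remain
carve view 2 (along x, YZ-mask fill 7/16): 12 voxels remain
carve view 3 (along y, XZ-mask fill 11/16): 7 voxels remain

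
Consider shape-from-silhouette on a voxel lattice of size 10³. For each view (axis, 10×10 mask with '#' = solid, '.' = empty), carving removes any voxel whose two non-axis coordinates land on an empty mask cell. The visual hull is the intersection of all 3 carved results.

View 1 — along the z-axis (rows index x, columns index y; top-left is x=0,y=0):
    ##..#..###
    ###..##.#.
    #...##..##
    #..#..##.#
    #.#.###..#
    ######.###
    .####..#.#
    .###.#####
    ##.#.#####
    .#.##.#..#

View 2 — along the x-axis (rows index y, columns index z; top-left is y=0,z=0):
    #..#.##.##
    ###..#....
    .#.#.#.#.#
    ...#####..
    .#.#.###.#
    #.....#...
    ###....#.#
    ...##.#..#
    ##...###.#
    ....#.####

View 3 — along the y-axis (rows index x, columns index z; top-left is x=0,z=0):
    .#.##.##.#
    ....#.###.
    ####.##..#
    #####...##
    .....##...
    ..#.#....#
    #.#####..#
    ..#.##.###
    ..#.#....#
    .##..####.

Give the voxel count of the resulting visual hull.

remaining voxels: 147

initial block: 10^3 = 1000
after view 1 [z-axis, 64 of 100 cells solid] → remaining = 640
after view 2 [x-axis, 48 of 100 cells solid] → remaining = 308
after view 3 [y-axis, 51 of 100 cells solid] → remaining = 147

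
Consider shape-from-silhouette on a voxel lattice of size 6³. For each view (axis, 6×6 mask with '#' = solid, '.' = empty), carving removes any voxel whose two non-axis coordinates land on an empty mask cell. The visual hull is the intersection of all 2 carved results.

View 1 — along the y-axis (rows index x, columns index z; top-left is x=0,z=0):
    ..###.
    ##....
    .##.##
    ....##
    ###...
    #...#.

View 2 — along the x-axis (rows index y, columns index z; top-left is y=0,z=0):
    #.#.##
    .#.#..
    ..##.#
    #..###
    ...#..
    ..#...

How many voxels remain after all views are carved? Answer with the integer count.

start: 6×6×6 = 216 voxels
step 1: project along y, AND mask (16/36) → |grid| = 96
step 2: project along x, AND mask (15/36) → |grid| = 36

remaining voxels: 36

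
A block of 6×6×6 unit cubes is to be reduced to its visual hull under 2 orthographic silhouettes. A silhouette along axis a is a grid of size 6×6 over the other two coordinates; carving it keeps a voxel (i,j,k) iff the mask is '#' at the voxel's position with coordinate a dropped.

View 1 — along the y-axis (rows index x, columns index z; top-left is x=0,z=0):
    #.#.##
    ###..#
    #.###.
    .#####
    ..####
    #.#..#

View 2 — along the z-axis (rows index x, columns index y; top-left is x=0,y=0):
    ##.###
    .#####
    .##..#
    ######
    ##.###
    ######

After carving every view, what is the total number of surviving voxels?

start: 6×6×6 = 216 voxels
[1] y-view keeps 24 columns → grid now 144
[2] z-view keeps 30 columns → grid now 120

voxel count = 120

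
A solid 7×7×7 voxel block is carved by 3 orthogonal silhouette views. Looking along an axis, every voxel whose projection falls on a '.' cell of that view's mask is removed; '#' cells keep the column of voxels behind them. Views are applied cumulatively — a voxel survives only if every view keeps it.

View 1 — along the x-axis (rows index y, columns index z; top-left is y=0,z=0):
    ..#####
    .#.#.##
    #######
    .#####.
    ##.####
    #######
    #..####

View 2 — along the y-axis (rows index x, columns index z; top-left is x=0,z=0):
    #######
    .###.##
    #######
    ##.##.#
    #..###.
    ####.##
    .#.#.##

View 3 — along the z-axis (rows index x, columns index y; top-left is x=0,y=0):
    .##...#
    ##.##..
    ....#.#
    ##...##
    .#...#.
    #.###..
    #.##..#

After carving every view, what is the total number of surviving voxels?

|visual hull| = 96

full grid |V| = 343
  1. axis=0 (YZ plane), |mask|=39  ⇒  voxels=273
  2. axis=1 (XZ plane), |mask|=38  ⇒  voxels=217
  3. axis=2 (XY plane), |mask|=23  ⇒  voxels=96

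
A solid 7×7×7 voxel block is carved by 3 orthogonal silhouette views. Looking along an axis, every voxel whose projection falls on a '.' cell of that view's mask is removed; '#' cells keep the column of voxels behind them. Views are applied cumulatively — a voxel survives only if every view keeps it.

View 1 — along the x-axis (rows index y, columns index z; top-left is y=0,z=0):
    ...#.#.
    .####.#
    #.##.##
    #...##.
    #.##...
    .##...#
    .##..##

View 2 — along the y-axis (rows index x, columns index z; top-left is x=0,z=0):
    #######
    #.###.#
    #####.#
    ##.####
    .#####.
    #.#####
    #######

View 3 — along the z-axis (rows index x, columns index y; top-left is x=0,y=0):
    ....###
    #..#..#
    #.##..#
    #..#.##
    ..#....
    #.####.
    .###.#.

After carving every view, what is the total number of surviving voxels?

start: 7×7×7 = 343 voxels
  1. axis=0 (YZ plane), |mask|=25  ⇒  voxels=175
  2. axis=1 (XZ plane), |mask|=42  ⇒  voxels=149
  3. axis=2 (XY plane), |mask|=24  ⇒  voxels=69

|visual hull| = 69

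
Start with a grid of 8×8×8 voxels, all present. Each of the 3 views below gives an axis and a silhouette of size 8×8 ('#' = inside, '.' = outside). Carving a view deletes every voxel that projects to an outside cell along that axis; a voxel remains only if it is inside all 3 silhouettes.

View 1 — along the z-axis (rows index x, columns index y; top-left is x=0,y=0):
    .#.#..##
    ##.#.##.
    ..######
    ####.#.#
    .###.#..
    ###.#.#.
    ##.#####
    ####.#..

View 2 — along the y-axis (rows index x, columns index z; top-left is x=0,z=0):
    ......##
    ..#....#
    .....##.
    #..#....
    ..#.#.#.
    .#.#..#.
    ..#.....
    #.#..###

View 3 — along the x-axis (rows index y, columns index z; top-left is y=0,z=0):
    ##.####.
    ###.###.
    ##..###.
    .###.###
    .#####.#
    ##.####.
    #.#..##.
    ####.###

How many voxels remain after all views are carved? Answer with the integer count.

|visual hull| = 71

initial block: 8^3 = 512
carve view 1 (along z, XY-mask fill 42/64): 336 voxels remain
carve view 2 (along y, XZ-mask fill 20/64): 101 voxels remain
carve view 3 (along x, YZ-mask fill 46/64): 71 voxels remain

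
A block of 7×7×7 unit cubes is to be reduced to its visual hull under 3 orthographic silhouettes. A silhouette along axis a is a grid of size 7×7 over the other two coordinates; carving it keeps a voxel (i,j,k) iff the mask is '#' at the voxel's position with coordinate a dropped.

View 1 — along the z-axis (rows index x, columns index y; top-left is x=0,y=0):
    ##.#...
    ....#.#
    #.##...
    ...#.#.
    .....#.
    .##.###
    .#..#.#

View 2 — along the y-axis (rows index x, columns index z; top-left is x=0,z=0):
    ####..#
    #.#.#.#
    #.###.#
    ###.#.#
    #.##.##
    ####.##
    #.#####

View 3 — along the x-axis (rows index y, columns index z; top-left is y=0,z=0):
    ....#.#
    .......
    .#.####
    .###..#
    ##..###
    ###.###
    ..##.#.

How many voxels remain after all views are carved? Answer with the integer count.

|visual hull| = 52

before carving: 343 voxels (7×7×7)
carve view 1 (along z, XY-mask fill 19/49): 133 voxels remain
carve view 2 (along y, XZ-mask fill 36/49): 101 voxels remain
carve view 3 (along x, YZ-mask fill 25/49): 52 voxels remain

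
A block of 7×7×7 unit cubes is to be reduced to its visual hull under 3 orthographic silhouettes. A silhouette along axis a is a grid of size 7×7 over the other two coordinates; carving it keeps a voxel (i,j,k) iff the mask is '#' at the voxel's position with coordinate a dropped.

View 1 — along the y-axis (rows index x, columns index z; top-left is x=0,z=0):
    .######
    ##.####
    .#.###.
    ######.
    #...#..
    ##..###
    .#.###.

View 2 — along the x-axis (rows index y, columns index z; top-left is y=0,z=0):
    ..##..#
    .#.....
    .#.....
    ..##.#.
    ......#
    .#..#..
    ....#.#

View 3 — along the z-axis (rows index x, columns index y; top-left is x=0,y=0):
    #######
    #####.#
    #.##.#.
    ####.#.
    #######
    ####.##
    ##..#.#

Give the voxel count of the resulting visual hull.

before carving: 343 voxels (7×7×7)
V1 y: intersect with XZ mask (33 set) -- 231 left
V2 x: intersect with YZ mask (13 set) -- 61 left
V3 z: intersect with XY mask (39 set) -- 50 left

50 voxels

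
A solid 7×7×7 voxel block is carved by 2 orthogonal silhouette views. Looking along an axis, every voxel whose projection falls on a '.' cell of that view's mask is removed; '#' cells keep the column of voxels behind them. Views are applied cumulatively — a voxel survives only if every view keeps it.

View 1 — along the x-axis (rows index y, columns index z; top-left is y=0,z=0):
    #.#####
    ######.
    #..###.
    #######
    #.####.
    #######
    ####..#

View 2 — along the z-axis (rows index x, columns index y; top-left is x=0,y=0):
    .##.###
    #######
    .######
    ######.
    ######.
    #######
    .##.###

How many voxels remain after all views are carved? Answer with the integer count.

|visual hull| = 238

initial block: 7^3 = 343
after view 1 [x-axis, 40 of 49 cells solid] → remaining = 280
after view 2 [z-axis, 42 of 49 cells solid] → remaining = 238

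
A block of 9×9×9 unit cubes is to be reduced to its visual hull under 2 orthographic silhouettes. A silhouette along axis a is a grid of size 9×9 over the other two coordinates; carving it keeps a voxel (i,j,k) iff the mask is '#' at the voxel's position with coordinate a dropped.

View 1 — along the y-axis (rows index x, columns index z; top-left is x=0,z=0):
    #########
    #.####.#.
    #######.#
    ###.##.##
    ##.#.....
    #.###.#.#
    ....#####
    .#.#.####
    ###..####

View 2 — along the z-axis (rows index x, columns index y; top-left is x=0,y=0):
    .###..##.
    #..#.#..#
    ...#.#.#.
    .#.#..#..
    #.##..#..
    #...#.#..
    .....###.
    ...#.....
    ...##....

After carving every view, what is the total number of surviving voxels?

start: 9×9×9 = 729 voxels
  1. axis=1 (XZ plane), |mask|=57  ⇒  voxels=513
  2. axis=2 (XY plane), |mask|=28  ⇒  voxels=179

voxel count = 179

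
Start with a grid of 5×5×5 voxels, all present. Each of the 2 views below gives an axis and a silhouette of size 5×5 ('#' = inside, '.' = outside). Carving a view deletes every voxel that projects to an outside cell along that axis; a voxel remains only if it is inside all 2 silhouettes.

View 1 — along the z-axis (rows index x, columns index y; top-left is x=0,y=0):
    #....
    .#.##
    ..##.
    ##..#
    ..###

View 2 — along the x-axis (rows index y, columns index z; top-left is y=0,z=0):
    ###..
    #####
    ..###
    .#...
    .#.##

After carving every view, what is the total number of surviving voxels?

remaining voxels: 34

start: 5×5×5 = 125 voxels
  1. axis=2 (XY plane), |mask|=12  ⇒  voxels=60
  2. axis=0 (YZ plane), |mask|=15  ⇒  voxels=34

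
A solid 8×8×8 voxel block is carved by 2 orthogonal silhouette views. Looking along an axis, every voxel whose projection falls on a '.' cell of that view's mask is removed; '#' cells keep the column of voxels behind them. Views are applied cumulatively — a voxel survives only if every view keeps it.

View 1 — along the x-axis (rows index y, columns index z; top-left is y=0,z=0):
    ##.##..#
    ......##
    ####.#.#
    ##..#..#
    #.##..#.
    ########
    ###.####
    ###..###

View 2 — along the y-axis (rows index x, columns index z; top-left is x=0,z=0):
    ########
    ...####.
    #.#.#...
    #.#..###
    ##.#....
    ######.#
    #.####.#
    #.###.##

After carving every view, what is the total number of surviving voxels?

|visual hull| = 220

start: 8×8×8 = 512 voxels
step 1: project along x, AND mask (42/64) → |grid| = 336
step 2: project along y, AND mask (42/64) → |grid| = 220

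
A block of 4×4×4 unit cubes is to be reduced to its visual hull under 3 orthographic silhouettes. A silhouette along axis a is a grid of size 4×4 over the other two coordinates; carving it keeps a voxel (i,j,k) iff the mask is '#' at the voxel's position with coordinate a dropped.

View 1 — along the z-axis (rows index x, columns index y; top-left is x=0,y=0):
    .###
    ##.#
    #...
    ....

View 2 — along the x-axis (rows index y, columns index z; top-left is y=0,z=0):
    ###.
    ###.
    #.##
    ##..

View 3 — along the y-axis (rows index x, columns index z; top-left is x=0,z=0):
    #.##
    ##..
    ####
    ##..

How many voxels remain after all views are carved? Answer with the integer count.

before carving: 64 voxels (4×4×4)
step 1: project along z, AND mask (7/16) → |grid| = 28
step 2: project along x, AND mask (11/16) → |grid| = 19
step 3: project along y, AND mask (11/16) → |grid| = 15

remaining voxels: 15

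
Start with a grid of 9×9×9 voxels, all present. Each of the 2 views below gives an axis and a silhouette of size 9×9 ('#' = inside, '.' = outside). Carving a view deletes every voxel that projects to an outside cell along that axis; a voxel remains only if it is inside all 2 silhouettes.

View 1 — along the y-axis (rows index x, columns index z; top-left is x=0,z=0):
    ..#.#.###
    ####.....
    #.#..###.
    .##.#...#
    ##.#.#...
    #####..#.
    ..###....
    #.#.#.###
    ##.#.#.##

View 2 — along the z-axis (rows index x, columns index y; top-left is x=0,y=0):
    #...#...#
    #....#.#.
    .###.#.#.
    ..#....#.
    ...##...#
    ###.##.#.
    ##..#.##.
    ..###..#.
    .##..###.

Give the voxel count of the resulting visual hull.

start: 9×9×9 = 729 voxels
step 1: project along y, AND mask (43/81) → |grid| = 387
step 2: project along z, AND mask (36/81) → |grid| = 177

177 voxels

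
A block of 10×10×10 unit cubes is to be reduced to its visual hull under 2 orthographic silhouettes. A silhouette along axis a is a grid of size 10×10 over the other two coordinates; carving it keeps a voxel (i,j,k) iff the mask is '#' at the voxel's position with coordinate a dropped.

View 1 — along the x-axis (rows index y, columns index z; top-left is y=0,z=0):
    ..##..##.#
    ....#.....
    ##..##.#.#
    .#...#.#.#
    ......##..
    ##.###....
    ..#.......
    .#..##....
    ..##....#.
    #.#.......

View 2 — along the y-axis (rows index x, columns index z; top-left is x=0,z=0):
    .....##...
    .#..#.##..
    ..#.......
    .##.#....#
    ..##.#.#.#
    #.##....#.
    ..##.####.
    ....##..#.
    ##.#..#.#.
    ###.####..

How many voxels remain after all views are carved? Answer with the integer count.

133 voxels

before carving: 1000 voxels (10×10×10)
V1 x: intersect with YZ mask (32 set) -- 320 left
V2 y: intersect with XZ mask (41 set) -- 133 left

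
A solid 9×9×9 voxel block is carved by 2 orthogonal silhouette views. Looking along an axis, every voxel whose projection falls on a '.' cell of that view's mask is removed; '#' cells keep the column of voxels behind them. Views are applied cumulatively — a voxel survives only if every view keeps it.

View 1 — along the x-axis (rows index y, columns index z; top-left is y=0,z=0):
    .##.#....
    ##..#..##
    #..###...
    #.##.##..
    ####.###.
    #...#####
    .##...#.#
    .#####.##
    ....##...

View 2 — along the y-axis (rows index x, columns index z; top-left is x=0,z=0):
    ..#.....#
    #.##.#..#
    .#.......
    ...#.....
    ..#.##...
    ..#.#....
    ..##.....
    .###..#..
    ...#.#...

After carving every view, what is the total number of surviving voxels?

107 voxels

full grid |V| = 729
step 1: project along x, AND mask (43/81) → |grid| = 387
step 2: project along y, AND mask (22/81) → |grid| = 107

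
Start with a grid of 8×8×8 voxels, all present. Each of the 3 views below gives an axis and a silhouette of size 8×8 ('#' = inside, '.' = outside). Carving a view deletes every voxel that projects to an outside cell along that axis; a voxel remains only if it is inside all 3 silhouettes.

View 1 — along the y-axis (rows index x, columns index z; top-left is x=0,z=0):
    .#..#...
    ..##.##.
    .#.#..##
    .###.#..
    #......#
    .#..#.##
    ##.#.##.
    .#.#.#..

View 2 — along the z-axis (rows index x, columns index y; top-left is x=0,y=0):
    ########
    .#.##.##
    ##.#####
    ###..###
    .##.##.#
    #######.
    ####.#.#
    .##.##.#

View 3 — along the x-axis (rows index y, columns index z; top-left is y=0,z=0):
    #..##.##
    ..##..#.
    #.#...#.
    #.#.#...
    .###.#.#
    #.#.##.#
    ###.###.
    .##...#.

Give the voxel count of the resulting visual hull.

78 voxels

before carving: 512 voxels (8×8×8)
after view 1 [y-axis, 28 of 64 cells solid] → remaining = 224
after view 2 [z-axis, 49 of 64 cells solid] → remaining = 171
after view 3 [x-axis, 33 of 64 cells solid] → remaining = 78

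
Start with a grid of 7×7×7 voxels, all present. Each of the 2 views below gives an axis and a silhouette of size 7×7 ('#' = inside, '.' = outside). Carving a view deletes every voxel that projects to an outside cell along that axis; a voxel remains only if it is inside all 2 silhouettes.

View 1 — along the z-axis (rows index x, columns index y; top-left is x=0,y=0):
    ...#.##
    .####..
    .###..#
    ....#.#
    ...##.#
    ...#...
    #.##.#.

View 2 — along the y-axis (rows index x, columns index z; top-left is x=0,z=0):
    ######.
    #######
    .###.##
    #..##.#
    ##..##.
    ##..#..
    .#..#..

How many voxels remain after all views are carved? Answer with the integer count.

initial block: 7^3 = 343
[1] z-view keeps 21 columns → grid now 147
[2] y-view keeps 31 columns → grid now 97

voxel count = 97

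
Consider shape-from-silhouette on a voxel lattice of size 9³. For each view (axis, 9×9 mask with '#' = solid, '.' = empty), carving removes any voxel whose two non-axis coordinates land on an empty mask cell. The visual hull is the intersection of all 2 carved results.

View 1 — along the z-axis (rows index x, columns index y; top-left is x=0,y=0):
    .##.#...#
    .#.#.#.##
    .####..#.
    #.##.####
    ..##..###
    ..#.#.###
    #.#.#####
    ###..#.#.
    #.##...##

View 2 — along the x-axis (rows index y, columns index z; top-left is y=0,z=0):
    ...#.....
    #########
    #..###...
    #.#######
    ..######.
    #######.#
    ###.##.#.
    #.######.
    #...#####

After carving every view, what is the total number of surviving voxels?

full grid |V| = 729
after view 1 [z-axis, 48 of 81 cells solid] → remaining = 432
after view 2 [x-axis, 55 of 81 cells solid] → remaining = 290

voxel count = 290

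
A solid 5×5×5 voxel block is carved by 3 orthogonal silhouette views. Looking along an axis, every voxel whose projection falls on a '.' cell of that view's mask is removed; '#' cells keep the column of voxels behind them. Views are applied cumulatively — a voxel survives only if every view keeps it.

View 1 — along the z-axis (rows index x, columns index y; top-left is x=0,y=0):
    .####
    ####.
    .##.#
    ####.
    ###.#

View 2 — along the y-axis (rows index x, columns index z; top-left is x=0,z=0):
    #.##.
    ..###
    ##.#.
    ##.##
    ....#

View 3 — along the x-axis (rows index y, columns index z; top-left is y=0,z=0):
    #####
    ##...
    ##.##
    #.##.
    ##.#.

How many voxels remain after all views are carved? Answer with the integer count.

voxel count = 37

full grid |V| = 125
  1. axis=2 (XY plane), |mask|=19  ⇒  voxels=95
  2. axis=1 (XZ plane), |mask|=14  ⇒  voxels=53
  3. axis=0 (YZ plane), |mask|=17  ⇒  voxels=37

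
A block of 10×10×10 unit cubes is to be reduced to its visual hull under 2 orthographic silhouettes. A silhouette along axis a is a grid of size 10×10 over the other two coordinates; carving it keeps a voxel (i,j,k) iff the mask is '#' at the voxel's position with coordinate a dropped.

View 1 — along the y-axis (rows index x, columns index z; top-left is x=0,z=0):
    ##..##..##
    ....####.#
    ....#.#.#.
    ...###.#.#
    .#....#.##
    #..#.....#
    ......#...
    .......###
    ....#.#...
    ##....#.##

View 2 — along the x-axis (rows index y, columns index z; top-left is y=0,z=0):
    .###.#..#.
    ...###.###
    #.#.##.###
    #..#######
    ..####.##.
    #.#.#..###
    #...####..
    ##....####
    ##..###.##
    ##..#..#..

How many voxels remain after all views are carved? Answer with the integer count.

remaining voxels: 232

before carving: 1000 voxels (10×10×10)
after view 1 [y-axis, 37 of 100 cells solid] → remaining = 370
after view 2 [x-axis, 60 of 100 cells solid] → remaining = 232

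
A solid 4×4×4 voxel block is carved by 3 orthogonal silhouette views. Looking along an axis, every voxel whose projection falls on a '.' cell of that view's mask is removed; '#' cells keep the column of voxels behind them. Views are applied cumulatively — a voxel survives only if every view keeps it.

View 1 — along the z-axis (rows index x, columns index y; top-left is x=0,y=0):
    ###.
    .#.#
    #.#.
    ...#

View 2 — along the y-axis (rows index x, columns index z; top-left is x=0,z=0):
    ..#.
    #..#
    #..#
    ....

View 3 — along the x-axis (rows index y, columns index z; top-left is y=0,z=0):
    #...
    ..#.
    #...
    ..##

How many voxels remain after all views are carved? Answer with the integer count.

remaining voxels: 4

full grid |V| = 64
step 1: project along z, AND mask (8/16) → |grid| = 32
step 2: project along y, AND mask (5/16) → |grid| = 11
step 3: project along x, AND mask (5/16) → |grid| = 4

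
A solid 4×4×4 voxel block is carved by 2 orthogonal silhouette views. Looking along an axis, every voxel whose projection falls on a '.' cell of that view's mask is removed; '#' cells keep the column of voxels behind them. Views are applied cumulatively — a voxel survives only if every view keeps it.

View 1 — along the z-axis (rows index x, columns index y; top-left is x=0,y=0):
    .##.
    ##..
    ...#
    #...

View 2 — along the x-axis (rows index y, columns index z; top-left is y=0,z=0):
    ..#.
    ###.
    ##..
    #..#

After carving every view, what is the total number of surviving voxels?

start: 4×4×4 = 64 voxels
[1] z-view keeps 6 columns → grid now 24
[2] x-view keeps 8 columns → grid now 12

voxel count = 12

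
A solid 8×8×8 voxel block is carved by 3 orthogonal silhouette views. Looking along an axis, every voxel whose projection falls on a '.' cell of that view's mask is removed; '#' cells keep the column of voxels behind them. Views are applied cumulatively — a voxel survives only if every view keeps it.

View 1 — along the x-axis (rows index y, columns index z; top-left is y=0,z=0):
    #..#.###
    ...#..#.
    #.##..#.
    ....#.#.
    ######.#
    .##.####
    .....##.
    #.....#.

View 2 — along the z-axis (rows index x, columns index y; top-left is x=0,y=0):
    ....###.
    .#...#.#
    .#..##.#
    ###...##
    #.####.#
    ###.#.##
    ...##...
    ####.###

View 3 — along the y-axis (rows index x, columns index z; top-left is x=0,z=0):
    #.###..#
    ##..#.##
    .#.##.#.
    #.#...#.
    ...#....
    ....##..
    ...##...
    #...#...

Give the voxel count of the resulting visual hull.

start: 8×8×8 = 512 voxels
after view 1 [x-axis, 30 of 64 cells solid] → remaining = 240
after view 2 [z-axis, 36 of 64 cells solid] → remaining = 137
after view 3 [y-axis, 24 of 64 cells solid] → remaining = 48

|visual hull| = 48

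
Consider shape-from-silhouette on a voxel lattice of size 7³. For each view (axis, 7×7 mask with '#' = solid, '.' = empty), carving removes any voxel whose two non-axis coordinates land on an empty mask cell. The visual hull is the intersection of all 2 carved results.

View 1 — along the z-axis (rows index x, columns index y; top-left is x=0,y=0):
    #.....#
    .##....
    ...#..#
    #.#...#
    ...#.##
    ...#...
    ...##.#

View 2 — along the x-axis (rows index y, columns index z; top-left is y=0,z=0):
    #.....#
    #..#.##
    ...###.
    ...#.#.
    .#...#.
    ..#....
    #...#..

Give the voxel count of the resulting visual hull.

35 voxels

full grid |V| = 343
after view 1 [z-axis, 16 of 49 cells solid] → remaining = 112
after view 2 [x-axis, 16 of 49 cells solid] → remaining = 35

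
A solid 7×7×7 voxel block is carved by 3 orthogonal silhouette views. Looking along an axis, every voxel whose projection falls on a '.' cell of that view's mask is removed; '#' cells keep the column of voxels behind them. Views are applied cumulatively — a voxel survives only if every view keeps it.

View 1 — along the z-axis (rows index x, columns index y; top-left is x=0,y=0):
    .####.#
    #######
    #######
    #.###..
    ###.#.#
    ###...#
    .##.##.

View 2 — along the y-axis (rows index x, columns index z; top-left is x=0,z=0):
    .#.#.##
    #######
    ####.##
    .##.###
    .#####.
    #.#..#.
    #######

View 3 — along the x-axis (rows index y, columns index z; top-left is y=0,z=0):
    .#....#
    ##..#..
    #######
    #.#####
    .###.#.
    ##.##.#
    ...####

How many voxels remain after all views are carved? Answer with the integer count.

start: 7×7×7 = 343 voxels
carve view 1 (along z, XY-mask fill 36/49): 252 voxels remain
carve view 2 (along y, XZ-mask fill 37/49): 196 voxels remain
carve view 3 (along x, YZ-mask fill 31/49): 124 voxels remain

|visual hull| = 124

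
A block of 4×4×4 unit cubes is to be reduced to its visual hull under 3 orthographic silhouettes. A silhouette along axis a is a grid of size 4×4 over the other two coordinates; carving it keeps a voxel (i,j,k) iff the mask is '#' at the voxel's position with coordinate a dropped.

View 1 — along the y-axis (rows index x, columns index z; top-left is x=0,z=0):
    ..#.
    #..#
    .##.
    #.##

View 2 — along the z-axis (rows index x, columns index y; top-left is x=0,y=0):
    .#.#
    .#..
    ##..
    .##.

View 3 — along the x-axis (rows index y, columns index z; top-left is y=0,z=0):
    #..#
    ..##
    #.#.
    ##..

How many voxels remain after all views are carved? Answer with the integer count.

initial block: 4^3 = 64
V1 y: intersect with XZ mask (8 set) -- 32 left
V2 z: intersect with XY mask (7 set) -- 14 left
V3 x: intersect with YZ mask (8 set) -- 7 left

7 voxels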